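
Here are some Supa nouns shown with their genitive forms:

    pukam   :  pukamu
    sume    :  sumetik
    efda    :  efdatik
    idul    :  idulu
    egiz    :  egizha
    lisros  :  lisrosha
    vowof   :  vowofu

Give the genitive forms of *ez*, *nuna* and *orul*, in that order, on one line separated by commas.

Looking at the final sound of each stem: -ha when the stem ends in a sibilant (*egiz*, *lisros*); -u when the stem ends in a non-sibilant consonant (*pukam*, *idul*, *vowof*); -tik when the stem ends in a vowel (*sume*, *efda*).
The final sound of *ez* is /z/, which is a sibilant, so the suffix is -ha, giving *ezha*.
*nuna*: final sound = /a/, a vowel → -tik → *nunatik*.
*orul*: final sound = /l/, a non-sibilant consonant → -u → *orulu*.

ezha, nunatik, orulu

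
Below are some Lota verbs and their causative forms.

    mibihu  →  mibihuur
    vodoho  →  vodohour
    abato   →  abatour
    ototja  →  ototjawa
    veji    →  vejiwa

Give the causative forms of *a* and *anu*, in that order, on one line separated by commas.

awa, anuur

The pattern is rounding harmony: -ur when the last vowel of the stem is a rounded vowel (*mibihu*, *vodoho*, *abato*); -wa when the last vowel of the stem is an unrounded vowel (*ototja*, *veji*).
*a*: last vowel = /a/, an unrounded vowel → -wa → *awa*.
*anu*: last vowel = /u/, a rounded vowel → -ur → *anuur*.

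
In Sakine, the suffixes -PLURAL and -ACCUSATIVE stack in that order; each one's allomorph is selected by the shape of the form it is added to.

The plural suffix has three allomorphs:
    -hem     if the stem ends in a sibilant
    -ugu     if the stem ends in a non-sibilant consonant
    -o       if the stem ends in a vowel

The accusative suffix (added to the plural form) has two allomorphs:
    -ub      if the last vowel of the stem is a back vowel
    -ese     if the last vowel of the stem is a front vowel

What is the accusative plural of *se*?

seoub

*se*: final sound = /e/, a vowel → -o → *seo*.
The last vowel of the plural form *seo* is /o/, which is a back vowel, so the accusative suffix is -ub, giving *seoub*.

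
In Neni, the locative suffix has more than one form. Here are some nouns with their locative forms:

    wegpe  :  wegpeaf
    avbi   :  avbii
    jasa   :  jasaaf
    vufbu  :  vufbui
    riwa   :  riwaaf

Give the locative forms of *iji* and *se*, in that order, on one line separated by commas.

The pattern is height harmony: -i when the last vowel of the stem is a high vowel (*avbi*, *vufbu*); -af when the last vowel of the stem is a non-high vowel (*wegpe*, *jasa*, *riwa*).
*iji* — last vowel /i/ (a high vowel) → -i → *ijii*.
Since the last vowel of *se* is /e/ (a non-high vowel), it takes -af, giving *seaf*.

ijii, seaf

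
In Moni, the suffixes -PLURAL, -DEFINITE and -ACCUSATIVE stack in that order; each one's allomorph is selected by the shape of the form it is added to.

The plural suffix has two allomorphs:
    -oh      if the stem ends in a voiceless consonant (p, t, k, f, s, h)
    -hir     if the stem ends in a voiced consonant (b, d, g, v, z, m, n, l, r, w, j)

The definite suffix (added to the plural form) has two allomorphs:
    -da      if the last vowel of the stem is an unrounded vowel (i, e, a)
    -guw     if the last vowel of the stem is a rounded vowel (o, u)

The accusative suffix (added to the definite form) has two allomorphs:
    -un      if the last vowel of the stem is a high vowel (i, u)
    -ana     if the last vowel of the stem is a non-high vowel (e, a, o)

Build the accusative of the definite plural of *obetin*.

The final consonant of *obetin* is /n/, which is voiced, so the plural suffix is -hir, giving *obetinhir*.
The plural form *obetinhir* — last vowel /i/ (an unrounded vowel) → -da → *obetinhirda*.
The definite form *obetinhirda*: last vowel = /a/, a non-high vowel → -ana → *obetinhirdaana*.

obetinhirdaana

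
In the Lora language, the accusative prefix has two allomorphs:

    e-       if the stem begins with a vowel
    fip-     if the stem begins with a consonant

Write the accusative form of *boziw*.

fipboziw

Since the first sound of *boziw* is /b/ (a consonant), it takes fip-, giving *fipboziw*.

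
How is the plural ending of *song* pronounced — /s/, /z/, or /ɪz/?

The stem *song* ends in a voiced non-sibilant sound.
The plural suffix surfaces as /ɪz/ after sibilants, /s/ after other voiceless consonants, and /z/ after other voiced sounds.
So the plural -s on *song* is pronounced /z/.

/z/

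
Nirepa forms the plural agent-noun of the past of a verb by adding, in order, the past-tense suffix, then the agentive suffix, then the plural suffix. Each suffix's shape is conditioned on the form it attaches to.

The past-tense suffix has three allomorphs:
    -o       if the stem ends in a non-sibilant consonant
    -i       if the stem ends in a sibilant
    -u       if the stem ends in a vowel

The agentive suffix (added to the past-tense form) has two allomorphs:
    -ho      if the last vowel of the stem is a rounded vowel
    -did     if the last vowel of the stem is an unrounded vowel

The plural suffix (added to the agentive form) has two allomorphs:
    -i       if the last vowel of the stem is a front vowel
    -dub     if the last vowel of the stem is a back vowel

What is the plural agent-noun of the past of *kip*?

*kip*: final sound = /p/, a non-sibilant consonant → -o → *kipo*.
The past-tense form *kipo* — last vowel /o/ (a rounded vowel) → -ho → *kipoho*.
The last vowel of the agentive form *kipoho* is /o/, which is a back vowel, so the plural suffix is -dub, giving *kipohodub*.

kipohodub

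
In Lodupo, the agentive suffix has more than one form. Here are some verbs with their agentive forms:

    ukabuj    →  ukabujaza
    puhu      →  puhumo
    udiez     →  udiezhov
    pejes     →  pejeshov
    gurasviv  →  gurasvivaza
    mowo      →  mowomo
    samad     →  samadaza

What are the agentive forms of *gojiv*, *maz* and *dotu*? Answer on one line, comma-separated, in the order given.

gojivaza, mazhov, dotumo

The alternation tracks the final sound of the stem — -hov when the stem ends in a sibilant (*udiez*, *pejes*); -aza when the stem ends in a non-sibilant consonant (*ukabuj*, *gurasviv*, *samad*); -mo when the stem ends in a vowel (*puhu*, *mowo*).
Since the final sound of *gojiv* is /v/ (a non-sibilant consonant), it takes -aza, giving *gojivaza*.
*maz* — final sound /z/ (a sibilant) → -hov → *mazhov*.
The final sound of *dotu* is /u/, which is a vowel, so the suffix is -mo, giving *dotumo*.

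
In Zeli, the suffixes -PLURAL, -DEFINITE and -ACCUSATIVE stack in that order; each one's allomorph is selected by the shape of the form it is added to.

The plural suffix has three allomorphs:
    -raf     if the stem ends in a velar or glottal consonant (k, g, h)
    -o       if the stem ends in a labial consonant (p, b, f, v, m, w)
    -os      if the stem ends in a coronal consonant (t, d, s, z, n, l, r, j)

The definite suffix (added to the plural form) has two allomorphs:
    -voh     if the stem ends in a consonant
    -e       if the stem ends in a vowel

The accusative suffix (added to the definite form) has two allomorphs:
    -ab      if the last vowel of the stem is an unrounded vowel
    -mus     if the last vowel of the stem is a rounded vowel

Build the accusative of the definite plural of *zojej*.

zojejosvohmus

The final consonant of *zojej* is /j/, which is coronal, so the plural suffix is -os, giving *zojejos*.
The plural form *zojejos*: final sound = /s/, a consonant → -voh → *zojejosvoh*.
The definite form *zojejosvoh*: last vowel = /o/, a rounded vowel → -mus → *zojejosvohmus*.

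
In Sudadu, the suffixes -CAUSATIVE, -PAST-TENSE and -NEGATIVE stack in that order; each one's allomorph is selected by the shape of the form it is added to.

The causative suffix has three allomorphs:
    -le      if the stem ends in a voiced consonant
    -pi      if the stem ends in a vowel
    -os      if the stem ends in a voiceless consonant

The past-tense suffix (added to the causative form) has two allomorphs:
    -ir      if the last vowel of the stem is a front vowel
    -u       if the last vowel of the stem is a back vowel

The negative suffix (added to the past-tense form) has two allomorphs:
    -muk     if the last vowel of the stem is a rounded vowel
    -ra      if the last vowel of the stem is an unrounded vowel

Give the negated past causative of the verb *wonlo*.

wonlopiirra

*wonlo*: final sound = /o/, a vowel → -pi → *wonlopi*.
Since the last vowel of the causative form *wonlopi* is /i/ (a front vowel), it takes -ir, giving *wonlopiir*.
The past-tense form *wonlopiir*: last vowel = /i/, an unrounded vowel → -ra → *wonlopiirra*.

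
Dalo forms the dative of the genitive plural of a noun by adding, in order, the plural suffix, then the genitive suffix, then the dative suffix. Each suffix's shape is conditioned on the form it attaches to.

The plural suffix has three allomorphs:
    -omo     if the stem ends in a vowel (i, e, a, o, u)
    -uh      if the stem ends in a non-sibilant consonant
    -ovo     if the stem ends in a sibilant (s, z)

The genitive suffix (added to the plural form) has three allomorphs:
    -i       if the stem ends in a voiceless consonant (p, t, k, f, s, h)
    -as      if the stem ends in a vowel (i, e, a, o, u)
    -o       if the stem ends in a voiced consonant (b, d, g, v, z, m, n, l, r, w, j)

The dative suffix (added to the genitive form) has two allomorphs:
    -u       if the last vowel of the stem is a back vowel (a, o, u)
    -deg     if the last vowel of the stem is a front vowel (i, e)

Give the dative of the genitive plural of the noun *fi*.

Since the final sound of *fi* is /i/ (a vowel), it takes -omo, giving *fiomo*.
The plural form *fiomo* — final sound /o/ (a vowel) → -as → *fiomoas*.
Since the last vowel of the genitive form *fiomoas* is /a/ (a back vowel), it takes -u, giving *fiomoasu*.

fiomoasu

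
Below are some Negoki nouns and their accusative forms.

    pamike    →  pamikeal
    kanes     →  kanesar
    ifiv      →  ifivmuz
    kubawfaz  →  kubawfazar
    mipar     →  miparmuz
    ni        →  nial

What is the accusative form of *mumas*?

The alternation tracks the final sound of the stem — -ar when the stem ends in a sibilant (*kanes*, *kubawfaz*); -muz when the stem ends in a non-sibilant consonant (*ifiv*, *mipar*); -al when the stem ends in a vowel (*pamike*, *ni*).
*mumas*: final sound = /s/, a sibilant → -ar → *mumasar*.

mumasar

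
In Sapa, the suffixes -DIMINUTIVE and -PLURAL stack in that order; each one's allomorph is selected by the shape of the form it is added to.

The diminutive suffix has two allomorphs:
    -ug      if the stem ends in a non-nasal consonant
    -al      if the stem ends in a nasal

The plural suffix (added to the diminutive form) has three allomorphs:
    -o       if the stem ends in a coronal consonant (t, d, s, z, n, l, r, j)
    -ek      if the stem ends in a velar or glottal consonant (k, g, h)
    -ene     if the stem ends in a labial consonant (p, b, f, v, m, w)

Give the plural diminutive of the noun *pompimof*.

*pompimof* — final consonant /f/ (non-nasal) → -ug → *pompimofug*.
The diminutive form *pompimofug* — final consonant /g/ (velar/glottal) → -ek → *pompimofugek*.

pompimofugek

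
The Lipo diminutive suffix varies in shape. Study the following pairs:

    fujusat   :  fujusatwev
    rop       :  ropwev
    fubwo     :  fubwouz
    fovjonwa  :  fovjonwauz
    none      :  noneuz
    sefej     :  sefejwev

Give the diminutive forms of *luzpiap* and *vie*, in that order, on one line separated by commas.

The alternation tracks the final sound of the stem — -wev when the stem ends in a consonant (*fujusat*, *rop*, *sefej*); -uz when the stem ends in a vowel (*fubwo*, *fovjonwa*, *none*).
*luzpiap*: final sound = /p/, a consonant → -wev → *luzpiapwev*.
The final sound of *vie* is /e/, which is a vowel, so the suffix is -uz, giving *vieuz*.

luzpiapwev, vieuz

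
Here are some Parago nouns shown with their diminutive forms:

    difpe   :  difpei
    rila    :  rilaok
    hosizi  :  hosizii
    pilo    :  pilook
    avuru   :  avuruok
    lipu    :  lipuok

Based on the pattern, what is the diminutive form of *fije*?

Looking at the last vowel of each stem: -i when the last vowel of the stem is a front vowel (*difpe*, *hosizi*); -ok when the last vowel of the stem is a back vowel (*rila*, *pilo*, *avuru*, *lipu*).
Since the last vowel of *fije* is /e/ (a front vowel), it takes -i, giving *fijei*.

fijei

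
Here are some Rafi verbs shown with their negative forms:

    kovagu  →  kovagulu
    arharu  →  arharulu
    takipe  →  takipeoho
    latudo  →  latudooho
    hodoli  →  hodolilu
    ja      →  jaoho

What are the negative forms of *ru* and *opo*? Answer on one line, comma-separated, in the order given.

rulu, opooho

The alternation tracks the last vowel of the stem — -lu when the last vowel of the stem is a high vowel (*kovagu*, *arharu*, *hodoli*); -oho when the last vowel of the stem is a non-high vowel (*takipe*, *latudo*, *ja*).
Since the last vowel of *ru* is /u/ (a high vowel), it takes -lu, giving *rulu*.
Since the last vowel of *opo* is /o/ (a non-high vowel), it takes -oho, giving *opooho*.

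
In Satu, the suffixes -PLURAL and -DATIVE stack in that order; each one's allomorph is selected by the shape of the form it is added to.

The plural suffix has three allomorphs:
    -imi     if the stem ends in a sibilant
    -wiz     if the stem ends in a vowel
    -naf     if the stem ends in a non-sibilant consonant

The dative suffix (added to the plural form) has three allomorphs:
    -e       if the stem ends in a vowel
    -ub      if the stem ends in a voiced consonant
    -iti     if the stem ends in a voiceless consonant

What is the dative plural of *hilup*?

*hilup* — final sound /p/ (a non-sibilant consonant) → -naf → *hilupnaf*.
The plural form *hilupnaf* — final sound /f/ (a voiceless consonant) → -iti → *hilupnafiti*.

hilupnafiti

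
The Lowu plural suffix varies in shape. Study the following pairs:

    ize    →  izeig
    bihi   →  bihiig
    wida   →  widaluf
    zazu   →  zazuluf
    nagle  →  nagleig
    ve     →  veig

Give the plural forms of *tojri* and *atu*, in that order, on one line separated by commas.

tojriig, atuluf

The suffix is conditioned by the last vowel: -ig when the last vowel of the stem is a front vowel (*ize*, *bihi*, *nagle*, *ve*); -luf when the last vowel of the stem is a back vowel (*wida*, *zazu*).
*tojri* — last vowel /i/ (a front vowel) → -ig → *tojriig*.
*atu*: last vowel = /u/, a back vowel → -luf → *atuluf*.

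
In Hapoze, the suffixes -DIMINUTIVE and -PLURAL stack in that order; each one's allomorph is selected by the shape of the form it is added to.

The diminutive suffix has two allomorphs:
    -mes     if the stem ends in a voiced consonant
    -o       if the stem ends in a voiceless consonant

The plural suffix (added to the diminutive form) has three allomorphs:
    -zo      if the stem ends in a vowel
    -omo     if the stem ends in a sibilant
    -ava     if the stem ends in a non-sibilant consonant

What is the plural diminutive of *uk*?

The final consonant of *uk* is /k/, which is voiceless, so the diminutive suffix is -o, giving *uko*.
The diminutive form *uko*: final sound = /o/, a vowel → -zo → *ukozo*.

ukozo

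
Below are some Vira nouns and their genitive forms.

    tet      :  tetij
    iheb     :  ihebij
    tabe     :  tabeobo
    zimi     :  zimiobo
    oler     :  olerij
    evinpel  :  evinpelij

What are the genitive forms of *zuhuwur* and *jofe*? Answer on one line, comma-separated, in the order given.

zuhuwurij, jofeobo

The pattern is consonant vs. vowel: -ij when the stem ends in a consonant (*tet*, *iheb*, *oler*, *evinpel*); -obo when the stem ends in a vowel (*tabe*, *zimi*).
*zuhuwur* — final sound /r/ (a consonant) → -ij → *zuhuwurij*.
The final sound of *jofe* is /e/, which is a vowel, so the suffix is -obo, giving *jofeobo*.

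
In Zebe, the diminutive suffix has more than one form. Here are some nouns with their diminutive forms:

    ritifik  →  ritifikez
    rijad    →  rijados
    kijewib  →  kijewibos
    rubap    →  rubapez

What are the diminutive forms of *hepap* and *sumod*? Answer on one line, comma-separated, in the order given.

hepapez, sumodos

Looking at the final consonant of each stem: -ez when the stem ends in a voiceless consonant (*ritifik*, *rubap*); -os when the stem ends in a voiced consonant (*rijad*, *kijewib*).
*hepap*: final consonant = /p/, voiceless → -ez → *hepapez*.
Since the final consonant of *sumod* is /d/ (voiced), it takes -os, giving *sumodos*.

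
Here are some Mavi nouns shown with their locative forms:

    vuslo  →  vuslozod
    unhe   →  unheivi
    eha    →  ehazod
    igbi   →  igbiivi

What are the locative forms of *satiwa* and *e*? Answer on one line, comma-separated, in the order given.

The alternation tracks the last vowel of the stem — -ivi when the last vowel of the stem is a front vowel (*unhe*, *igbi*); -zod when the last vowel of the stem is a back vowel (*vuslo*, *eha*).
*satiwa* — last vowel /a/ (a back vowel) → -zod → *satiwazod*.
The last vowel of *e* is /e/, which is a front vowel, so the suffix is -ivi, giving *eivi*.

satiwazod, eivi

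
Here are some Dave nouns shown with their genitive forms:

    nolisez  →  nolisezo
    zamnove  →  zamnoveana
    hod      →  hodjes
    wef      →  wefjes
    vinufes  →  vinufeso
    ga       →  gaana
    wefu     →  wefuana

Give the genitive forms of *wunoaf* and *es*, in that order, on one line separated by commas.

wunoafjes, eso

Looking at the final sound of each stem: -o when the stem ends in a sibilant (*nolisez*, *vinufes*); -jes when the stem ends in a non-sibilant consonant (*hod*, *wef*); -ana when the stem ends in a vowel (*zamnove*, *ga*, *wefu*).
*wunoaf*: final sound = /f/, a non-sibilant consonant → -jes → *wunoafjes*.
Since the final sound of *es* is /s/ (a sibilant), it takes -o, giving *eso*.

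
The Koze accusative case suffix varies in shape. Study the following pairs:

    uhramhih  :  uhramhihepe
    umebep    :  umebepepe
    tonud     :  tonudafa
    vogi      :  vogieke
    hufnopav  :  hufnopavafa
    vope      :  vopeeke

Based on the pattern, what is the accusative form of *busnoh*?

busnohepe

Looking at the final sound of each stem: -epe when the stem ends in a voiceless consonant (*uhramhih*, *umebep*); -afa when the stem ends in a voiced consonant (*tonud*, *hufnopav*); -eke when the stem ends in a vowel (*vogi*, *vope*).
*busnoh*: final sound = /h/, a voiceless consonant → -epe → *busnohepe*.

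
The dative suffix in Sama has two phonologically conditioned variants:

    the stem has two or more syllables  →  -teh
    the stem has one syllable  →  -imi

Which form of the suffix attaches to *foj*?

*foj* (one syllable) → -imi.

-imi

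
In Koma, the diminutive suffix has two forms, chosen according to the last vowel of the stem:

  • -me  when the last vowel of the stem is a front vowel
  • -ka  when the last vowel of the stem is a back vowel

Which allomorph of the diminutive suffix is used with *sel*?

-me

*sel* — last vowel /e/ (a front vowel) → -me.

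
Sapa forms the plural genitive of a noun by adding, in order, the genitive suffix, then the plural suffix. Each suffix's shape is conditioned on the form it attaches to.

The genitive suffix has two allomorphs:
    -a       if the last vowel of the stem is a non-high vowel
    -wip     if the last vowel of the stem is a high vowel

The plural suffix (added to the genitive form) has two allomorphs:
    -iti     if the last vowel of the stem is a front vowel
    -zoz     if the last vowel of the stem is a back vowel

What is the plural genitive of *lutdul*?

lutdulwipiti

*lutdul* — last vowel /u/ (a high vowel) → -wip → *lutdulwip*.
The genitive form *lutdulwip* — last vowel /i/ (a front vowel) → -iti → *lutdulwipiti*.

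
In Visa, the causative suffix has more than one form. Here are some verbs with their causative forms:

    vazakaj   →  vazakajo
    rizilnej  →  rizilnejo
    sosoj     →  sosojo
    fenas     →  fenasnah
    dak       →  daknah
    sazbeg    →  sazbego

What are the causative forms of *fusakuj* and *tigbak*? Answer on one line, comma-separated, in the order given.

The suffix is conditioned by the final consonant: -nah when the stem ends in a voiceless consonant (*fenas*, *dak*); -o when the stem ends in a voiced consonant (*vazakaj*, *rizilnej*, *sosoj*, *sazbeg*).
*fusakuj*: final consonant = /j/, voiced → -o → *fusakujo*.
Since the final consonant of *tigbak* is /k/ (voiceless), it takes -nah, giving *tigbaknah*.

fusakujo, tigbaknah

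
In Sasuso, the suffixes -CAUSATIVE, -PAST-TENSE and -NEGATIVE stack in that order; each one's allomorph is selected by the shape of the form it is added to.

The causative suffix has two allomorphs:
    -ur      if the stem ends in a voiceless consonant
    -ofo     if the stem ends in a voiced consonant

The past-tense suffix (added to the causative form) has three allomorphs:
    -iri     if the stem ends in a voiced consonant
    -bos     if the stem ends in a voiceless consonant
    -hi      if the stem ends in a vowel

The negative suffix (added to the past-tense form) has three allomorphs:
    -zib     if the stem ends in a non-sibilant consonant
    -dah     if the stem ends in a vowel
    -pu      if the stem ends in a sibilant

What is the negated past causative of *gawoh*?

*gawoh* — final consonant /h/ (voiceless) → -ur → *gawohur*.
The causative form *gawohur* — final sound /r/ (a voiced consonant) → -iri → *gawohuriri*.
The past-tense form *gawohuriri*: final sound = /i/, a vowel → -dah → *gawohuriridah*.

gawohuriridah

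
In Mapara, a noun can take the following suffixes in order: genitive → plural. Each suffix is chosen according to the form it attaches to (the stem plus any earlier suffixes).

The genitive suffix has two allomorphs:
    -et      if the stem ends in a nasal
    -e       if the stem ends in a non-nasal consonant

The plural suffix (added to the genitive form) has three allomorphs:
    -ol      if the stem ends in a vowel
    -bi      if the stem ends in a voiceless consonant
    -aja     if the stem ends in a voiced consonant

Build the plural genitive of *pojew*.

pojeweol

Since the final consonant of *pojew* is /w/ (non-nasal), it takes -e, giving *pojewe*.
The genitive form *pojewe* — final sound /e/ (a vowel) → -ol → *pojeweol*.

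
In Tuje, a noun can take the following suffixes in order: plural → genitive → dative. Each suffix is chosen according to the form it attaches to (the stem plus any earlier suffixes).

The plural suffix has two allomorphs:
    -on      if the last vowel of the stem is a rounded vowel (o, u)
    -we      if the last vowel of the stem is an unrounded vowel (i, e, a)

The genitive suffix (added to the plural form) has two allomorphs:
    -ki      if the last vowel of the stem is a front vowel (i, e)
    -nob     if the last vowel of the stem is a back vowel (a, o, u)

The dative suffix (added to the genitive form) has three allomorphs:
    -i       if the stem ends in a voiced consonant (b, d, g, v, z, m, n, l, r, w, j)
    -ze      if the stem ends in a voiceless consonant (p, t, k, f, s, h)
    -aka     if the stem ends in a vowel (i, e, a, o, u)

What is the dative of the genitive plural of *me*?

*me*: last vowel = /e/, an unrounded vowel → -we → *mewe*.
Since the last vowel of the plural form *mewe* is /e/ (a front vowel), it takes -ki, giving *meweki*.
Since the final sound of the genitive form *meweki* is /i/ (a vowel), it takes -aka, giving *mewekiaka*.

mewekiaka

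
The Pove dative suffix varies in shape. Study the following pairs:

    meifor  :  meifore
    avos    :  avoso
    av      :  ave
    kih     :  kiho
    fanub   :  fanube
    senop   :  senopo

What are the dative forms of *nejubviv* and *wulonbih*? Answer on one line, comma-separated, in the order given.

nejubvive, wulonbiho

The suffix is conditioned by the final consonant: -o when the stem ends in a voiceless consonant (*avos*, *kih*, *senop*); -e when the stem ends in a voiced consonant (*meifor*, *av*, *fanub*).
*nejubviv*: final consonant = /v/, voiced → -e → *nejubvive*.
The final consonant of *wulonbih* is /h/, which is voiceless, so the suffix is -o, giving *wulonbiho*.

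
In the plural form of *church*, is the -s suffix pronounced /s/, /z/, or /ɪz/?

/ɪz/

The stem *church* ends in a sibilant (/s, z, ʃ, ʒ, tʃ, dʒ/).
The plural suffix surfaces as /ɪz/ after sibilants, /s/ after other voiceless consonants, and /z/ after other voiced sounds.
So the plural -s on *church* is pronounced /ɪz/.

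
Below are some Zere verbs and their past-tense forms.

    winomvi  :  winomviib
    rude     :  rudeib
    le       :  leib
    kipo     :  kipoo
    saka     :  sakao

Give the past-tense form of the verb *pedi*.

The pattern is front/back vowel harmony: -ib when the last vowel of the stem is a front vowel (*winomvi*, *rude*, *le*); -o when the last vowel of the stem is a back vowel (*kipo*, *saka*).
The last vowel of *pedi* is /i/, which is a front vowel, so the suffix is -ib, giving *pediib*.

pediib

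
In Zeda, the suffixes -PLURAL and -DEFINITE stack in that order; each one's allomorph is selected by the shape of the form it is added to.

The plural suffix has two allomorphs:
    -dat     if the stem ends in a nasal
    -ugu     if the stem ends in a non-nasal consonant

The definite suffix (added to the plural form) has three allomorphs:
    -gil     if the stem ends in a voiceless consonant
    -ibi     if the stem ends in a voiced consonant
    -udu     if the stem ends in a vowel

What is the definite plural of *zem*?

*zem*: final consonant = /m/, a nasal → -dat → *zemdat*.
The final sound of the plural form *zemdat* is /t/, which is a voiceless consonant, so the definite suffix is -gil, giving *zemdatgil*.

zemdatgil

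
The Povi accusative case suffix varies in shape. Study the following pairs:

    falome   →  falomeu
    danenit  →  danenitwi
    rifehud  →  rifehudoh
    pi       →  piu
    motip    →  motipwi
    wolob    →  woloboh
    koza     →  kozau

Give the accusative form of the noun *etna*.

The suffix is conditioned by the final sound: -wi when the stem ends in a voiceless consonant (*danenit*, *motip*); -oh when the stem ends in a voiced consonant (*rifehud*, *wolob*); -u when the stem ends in a vowel (*falome*, *pi*, *koza*).
The final sound of *etna* is /a/, which is a vowel, so the suffix is -u, giving *etnau*.

etnau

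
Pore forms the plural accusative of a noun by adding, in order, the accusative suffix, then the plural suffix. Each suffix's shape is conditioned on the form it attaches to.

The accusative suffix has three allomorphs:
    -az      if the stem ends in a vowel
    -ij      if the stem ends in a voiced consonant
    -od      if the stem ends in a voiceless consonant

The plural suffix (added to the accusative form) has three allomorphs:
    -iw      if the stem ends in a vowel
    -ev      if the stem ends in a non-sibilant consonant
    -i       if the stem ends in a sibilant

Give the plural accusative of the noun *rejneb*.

rejnebijev

The final sound of *rejneb* is /b/, which is a voiced consonant, so the accusative suffix is -ij, giving *rejnebij*.
Since the final sound of the accusative form *rejnebij* is /j/ (a non-sibilant consonant), it takes -ev, giving *rejnebijev*.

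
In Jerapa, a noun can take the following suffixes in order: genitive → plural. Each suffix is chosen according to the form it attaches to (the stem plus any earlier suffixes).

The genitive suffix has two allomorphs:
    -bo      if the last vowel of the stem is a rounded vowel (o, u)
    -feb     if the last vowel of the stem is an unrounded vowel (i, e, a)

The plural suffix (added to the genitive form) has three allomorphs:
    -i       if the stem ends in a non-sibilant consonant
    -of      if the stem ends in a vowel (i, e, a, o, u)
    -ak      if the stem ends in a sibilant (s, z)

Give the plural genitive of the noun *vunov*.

vunovboof

Since the last vowel of *vunov* is /o/ (a rounded vowel), it takes -bo, giving *vunovbo*.
Since the final sound of the genitive form *vunovbo* is /o/ (a vowel), it takes -of, giving *vunovboof*.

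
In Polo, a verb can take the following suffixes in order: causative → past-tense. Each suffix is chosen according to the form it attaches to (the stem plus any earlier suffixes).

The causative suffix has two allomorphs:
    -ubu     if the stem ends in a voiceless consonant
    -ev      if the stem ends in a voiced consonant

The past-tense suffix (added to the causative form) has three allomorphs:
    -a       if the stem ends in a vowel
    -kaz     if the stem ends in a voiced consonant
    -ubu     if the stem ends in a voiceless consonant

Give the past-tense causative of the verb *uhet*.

*uhet* — final consonant /t/ (voiceless) → -ubu → *uhetubu*.
The final sound of the causative form *uhetubu* is /u/, which is a vowel, so the past-tense suffix is -a, giving *uhetubua*.

uhetubua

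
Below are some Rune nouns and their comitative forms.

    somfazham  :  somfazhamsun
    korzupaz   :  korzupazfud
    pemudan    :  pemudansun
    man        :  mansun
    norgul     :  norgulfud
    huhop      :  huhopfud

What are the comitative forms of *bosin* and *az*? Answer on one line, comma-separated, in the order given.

Looking at the final consonant of each stem: -sun when the stem ends in a nasal (*somfazham*, *pemudan*, *man*); -fud when the stem ends in a non-nasal consonant (*korzupaz*, *norgul*, *huhop*).
Since the final consonant of *bosin* is /n/ (a nasal), it takes -sun, giving *bosinsun*.
*az*: final consonant = /z/, non-nasal → -fud → *azfud*.

bosinsun, azfud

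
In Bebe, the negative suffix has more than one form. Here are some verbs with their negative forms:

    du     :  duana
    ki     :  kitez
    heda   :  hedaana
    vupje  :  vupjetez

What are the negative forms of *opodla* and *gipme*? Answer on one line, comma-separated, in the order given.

opodlaana, gipmetez

The pattern is front/back vowel harmony: -tez when the last vowel of the stem is a front vowel (*ki*, *vupje*); -ana when the last vowel of the stem is a back vowel (*du*, *heda*).
Since the last vowel of *opodla* is /a/ (a back vowel), it takes -ana, giving *opodlaana*.
The last vowel of *gipme* is /e/, which is a front vowel, so the suffix is -tez, giving *gipmetez*.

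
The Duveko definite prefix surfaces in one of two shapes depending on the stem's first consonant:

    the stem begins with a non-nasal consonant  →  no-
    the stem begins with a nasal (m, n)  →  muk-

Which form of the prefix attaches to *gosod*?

no-

*gosod* — first consonant /g/ (non-nasal) → no-.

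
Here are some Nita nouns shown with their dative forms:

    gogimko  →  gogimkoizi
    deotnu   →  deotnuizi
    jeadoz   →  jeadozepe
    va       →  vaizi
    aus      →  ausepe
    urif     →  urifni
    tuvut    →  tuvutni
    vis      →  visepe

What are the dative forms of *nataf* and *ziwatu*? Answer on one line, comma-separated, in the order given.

The pattern is sibilance of the final sound: -epe when the stem ends in a sibilant (*jeadoz*, *aus*, *vis*); -ni when the stem ends in a non-sibilant consonant (*urif*, *tuvut*); -izi when the stem ends in a vowel (*gogimko*, *deotnu*, *va*).
*nataf* — final sound /f/ (a non-sibilant consonant) → -ni → *natafni*.
Since the final sound of *ziwatu* is /u/ (a vowel), it takes -izi, giving *ziwatuizi*.

natafni, ziwatuizi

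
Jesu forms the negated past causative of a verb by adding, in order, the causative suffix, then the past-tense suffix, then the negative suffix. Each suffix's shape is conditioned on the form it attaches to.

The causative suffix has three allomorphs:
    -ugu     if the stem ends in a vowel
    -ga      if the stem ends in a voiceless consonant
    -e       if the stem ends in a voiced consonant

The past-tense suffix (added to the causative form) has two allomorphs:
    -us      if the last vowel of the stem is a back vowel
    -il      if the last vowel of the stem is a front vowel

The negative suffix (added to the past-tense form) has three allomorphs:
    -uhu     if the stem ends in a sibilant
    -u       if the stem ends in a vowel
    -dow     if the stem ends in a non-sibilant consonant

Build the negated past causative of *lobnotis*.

lobnotisgausuhu

The final sound of *lobnotis* is /s/, which is a voiceless consonant, so the causative suffix is -ga, giving *lobnotisga*.
The last vowel of the causative form *lobnotisga* is /a/, which is a back vowel, so the past-tense suffix is -us, giving *lobnotisgaus*.
Since the final sound of the past-tense form *lobnotisgaus* is /s/ (a sibilant), it takes -uhu, giving *lobnotisgausuhu*.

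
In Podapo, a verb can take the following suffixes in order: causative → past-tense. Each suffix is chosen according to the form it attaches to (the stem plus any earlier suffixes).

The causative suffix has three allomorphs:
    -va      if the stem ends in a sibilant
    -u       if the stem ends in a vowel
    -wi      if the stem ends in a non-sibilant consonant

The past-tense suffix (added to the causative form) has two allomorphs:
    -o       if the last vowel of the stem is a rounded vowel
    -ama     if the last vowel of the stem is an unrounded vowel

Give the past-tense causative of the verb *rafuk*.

Since the final sound of *rafuk* is /k/ (a non-sibilant consonant), it takes -wi, giving *rafukwi*.
The last vowel of the causative form *rafukwi* is /i/, which is an unrounded vowel, so the past-tense suffix is -ama, giving *rafukwiama*.

rafukwiama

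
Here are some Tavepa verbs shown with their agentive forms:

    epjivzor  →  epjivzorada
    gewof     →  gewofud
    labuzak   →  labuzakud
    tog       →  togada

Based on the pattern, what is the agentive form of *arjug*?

The alternation tracks the final consonant of the stem — -ud when the stem ends in a voiceless consonant (*gewof*, *labuzak*); -ada when the stem ends in a voiced consonant (*epjivzor*, *tog*).
*arjug* — final consonant /g/ (voiced) → -ada → *arjugada*.

arjugada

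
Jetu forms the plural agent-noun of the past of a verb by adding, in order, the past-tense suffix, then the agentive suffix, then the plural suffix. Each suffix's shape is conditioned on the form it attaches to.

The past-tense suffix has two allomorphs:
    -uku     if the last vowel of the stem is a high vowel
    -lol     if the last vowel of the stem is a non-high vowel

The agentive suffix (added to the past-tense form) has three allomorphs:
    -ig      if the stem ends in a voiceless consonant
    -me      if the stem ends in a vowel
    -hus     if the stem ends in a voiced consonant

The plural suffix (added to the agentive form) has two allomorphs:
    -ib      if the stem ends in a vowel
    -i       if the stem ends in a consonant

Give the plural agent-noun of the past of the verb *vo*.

vololhusi

*vo* — last vowel /o/ (a non-high vowel) → -lol → *volol*.
The past-tense form *volol*: final sound = /l/, a voiced consonant → -hus → *vololhus*.
Since the final sound of the agentive form *vololhus* is /s/ (a consonant), it takes -i, giving *vololhusi*.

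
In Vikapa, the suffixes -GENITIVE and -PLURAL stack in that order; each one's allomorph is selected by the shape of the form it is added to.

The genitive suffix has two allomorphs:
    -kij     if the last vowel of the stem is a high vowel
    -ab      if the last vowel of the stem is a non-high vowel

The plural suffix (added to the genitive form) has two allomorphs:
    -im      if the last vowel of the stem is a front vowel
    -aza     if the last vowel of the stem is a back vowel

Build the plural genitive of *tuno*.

tunoabaza

*tuno*: last vowel = /o/, a non-high vowel → -ab → *tunoab*.
Since the last vowel of the genitive form *tunoab* is /a/ (a back vowel), it takes -aza, giving *tunoabaza*.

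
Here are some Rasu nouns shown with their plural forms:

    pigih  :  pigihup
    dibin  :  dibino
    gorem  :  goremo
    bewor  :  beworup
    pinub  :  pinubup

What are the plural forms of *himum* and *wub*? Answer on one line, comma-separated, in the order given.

The alternation tracks the final consonant of the stem — -o when the stem ends in a nasal (*dibin*, *gorem*); -up when the stem ends in a non-nasal consonant (*pigih*, *bewor*, *pinub*).
*himum*: final consonant = /m/, a nasal → -o → *himumo*.
*wub* — final consonant /b/ (non-nasal) → -up → *wubup*.

himumo, wubup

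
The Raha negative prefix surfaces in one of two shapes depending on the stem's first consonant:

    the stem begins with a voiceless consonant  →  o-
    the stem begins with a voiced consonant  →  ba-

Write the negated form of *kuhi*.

Since the first consonant of *kuhi* is /k/ (voiceless), it takes o-, giving *okuhi*.

okuhi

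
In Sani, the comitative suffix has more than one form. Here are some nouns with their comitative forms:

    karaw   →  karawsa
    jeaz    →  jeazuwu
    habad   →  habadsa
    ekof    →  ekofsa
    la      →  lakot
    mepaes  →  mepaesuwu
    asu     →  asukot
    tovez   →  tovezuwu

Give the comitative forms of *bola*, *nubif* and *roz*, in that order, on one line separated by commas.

bolakot, nubifsa, rozuwu

Looking at the final sound of each stem: -uwu when the stem ends in a sibilant (*jeaz*, *mepaes*, *tovez*); -sa when the stem ends in a non-sibilant consonant (*karaw*, *habad*, *ekof*); -kot when the stem ends in a vowel (*la*, *asu*).
The final sound of *bola* is /a/, which is a vowel, so the suffix is -kot, giving *bolakot*.
*nubif*: final sound = /f/, a non-sibilant consonant → -sa → *nubifsa*.
*roz* — final sound /z/ (a sibilant) → -uwu → *rozuwu*.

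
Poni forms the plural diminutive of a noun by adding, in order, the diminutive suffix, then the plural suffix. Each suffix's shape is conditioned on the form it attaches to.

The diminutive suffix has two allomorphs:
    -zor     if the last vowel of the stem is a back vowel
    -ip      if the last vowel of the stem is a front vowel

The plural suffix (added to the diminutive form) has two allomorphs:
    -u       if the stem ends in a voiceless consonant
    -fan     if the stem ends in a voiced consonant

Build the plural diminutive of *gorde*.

gordeipu

*gorde*: last vowel = /e/, a front vowel → -ip → *gordeip*.
The diminutive form *gordeip*: final consonant = /p/, voiceless → -u → *gordeipu*.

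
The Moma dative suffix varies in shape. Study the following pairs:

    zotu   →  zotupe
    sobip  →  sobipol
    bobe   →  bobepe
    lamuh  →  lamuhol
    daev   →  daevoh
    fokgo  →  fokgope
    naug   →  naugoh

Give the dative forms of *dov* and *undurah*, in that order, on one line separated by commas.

dovoh, undurahol

The alternation tracks the final sound of the stem — -ol when the stem ends in a voiceless consonant (*sobip*, *lamuh*); -oh when the stem ends in a voiced consonant (*daev*, *naug*); -pe when the stem ends in a vowel (*zotu*, *bobe*, *fokgo*).
*dov*: final sound = /v/, a voiced consonant → -oh → *dovoh*.
The final sound of *undurah* is /h/, which is a voiceless consonant, so the suffix is -ol, giving *undurahol*.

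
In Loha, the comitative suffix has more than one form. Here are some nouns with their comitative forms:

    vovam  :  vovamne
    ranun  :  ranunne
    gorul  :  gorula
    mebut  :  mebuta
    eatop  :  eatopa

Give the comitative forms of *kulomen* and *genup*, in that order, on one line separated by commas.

kulomenne, genupa

The alternation tracks the final consonant of the stem — -ne when the stem ends in a nasal (*vovam*, *ranun*); -a when the stem ends in a non-nasal consonant (*gorul*, *mebut*, *eatop*).
*kulomen* — final consonant /n/ (a nasal) → -ne → *kulomenne*.
*genup*: final consonant = /p/, non-nasal → -a → *genupa*.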